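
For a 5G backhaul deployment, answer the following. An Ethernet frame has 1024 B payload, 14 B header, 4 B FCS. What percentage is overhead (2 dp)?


Given: payload = 1024 B, header = 14 B, trailer = 4 B
Overhead bytes = header + trailer = 14 + 4 = 18
Total frame = payload + overhead = 1024 + 18 = 1042
Overhead % = 18 / 1042 * 100 = 1.7274% -> 1.73% (2 dp)

1.73


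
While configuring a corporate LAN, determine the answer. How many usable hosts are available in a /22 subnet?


Given: subnet mask /22
Host bits = 32 - 22 = 10
Total addresses = 2^10 = 1024
Usable hosts = 1024 - 2 (network + broadcast) = 1022

1022


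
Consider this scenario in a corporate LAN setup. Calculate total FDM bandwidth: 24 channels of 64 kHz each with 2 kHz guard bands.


Given: 24 channels, 64 kHz each, guard = 2 kHz
Channel bandwidth = 24 * 64 = 1536 kHz
Guard bands = 23 gaps * 2 kHz = 46 kHz
Total = 1536 + 46 = 1582 kHz

1582


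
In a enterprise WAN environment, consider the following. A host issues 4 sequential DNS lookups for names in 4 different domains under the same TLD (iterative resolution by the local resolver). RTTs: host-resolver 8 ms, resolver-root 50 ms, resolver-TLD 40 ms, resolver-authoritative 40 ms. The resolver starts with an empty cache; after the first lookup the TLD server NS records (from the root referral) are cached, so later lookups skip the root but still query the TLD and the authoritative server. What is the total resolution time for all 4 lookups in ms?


Lookup 1 (cold cache): local + root + TLD + auth = 8 + 50 + 40 + 40 = 138 ms
Lookups 2..4 (TLD NS cached -> skip root; new domain -> still ask TLD and auth): local + TLD + auth = 8 + 40 + 40 = 88 ms each
Remaining 3 lookups: 3 * 88 = 264 ms
Total = 138 + 264 = 402 ms

402


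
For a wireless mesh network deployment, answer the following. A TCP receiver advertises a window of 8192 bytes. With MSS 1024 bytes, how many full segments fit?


Given: RWND = 8192 bytes, MSS = 1024 bytes
Full segments = floor(RWND / MSS)
Full segments = floor(8192 / 1024)
Full segments = floor(8.0) = 8

8


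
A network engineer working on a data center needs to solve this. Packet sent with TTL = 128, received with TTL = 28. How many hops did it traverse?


Given: initial TTL = 128, received TTL = 28
Hops = initial TTL - received TTL
Hops = 128 - 28 = 100

100


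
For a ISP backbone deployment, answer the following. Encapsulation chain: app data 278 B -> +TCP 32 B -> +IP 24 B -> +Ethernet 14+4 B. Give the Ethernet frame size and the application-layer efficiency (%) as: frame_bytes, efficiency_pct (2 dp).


TCP segment = 278 + 32 = 310 B
IP packet = 310 + 24 = 334 B
Ethernet frame = 334 + 14 + 4 = 352 B
Efficiency = app / frame = 278 / 352 = 0.789773 = 78.9773% -> 78.98% (2 dp)

352, 78.98


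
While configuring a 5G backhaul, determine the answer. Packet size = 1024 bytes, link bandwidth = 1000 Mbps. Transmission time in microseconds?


Given: packet = 1024 bytes, bandwidth = 1000 Mbps
Packet in bits = 1024 * 8 = 8192 bits
Bandwidth = 1000 * 10^6 = 1000000000 bps
Time = 8192 / 1000000000 seconds
Time in us = 8192 * 10^6 / 1000000000 = 8.192

8.192


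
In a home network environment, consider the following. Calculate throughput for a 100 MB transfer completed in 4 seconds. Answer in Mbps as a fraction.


Given: file = 100 MB, time = 4 s
File in Mb = 100 * 8 = 800 Mb
Throughput = 800 / 4 Mbps
Throughput = 200 Mbps

200


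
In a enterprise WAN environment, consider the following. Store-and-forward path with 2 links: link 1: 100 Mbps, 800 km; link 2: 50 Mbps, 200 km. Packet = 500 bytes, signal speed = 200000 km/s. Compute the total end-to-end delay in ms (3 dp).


Packet = 500 bytes = 4000 bits. Store-and-forward: sum (t_trans + t_prop) per link.
Link 1: t_trans = 4000/(100*10^6) s = 0.0400 ms; t_prop = 800/200000 s = 4.0000 ms; subtotal = 4.0400 ms
Link 2: t_trans = 4000/(50*10^6) s = 0.0800 ms; t_prop = 200/200000 s = 1.0000 ms; subtotal = 1.0800 ms
End-to-end = 4.0400 + 1.0800 = 5.1200 ms -> 5.120 ms (3 dp)

5.120


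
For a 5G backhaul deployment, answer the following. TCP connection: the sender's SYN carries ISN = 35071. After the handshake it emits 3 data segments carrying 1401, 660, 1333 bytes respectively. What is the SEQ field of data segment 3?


The SYN occupies sequence number ISN = 35071, so the first data byte is ISN + 1 = 35072.
SEQ of data segment i = (ISN + 1) + sum of payload sizes of segments 1..i-1.
Segment 1: SEQ = 35072, payload = 1401 bytes
Segment 2: SEQ = 36473, payload = 660 bytes
Segment 3: SEQ = 37133, payload = 1333 bytes
SEQ of segment 3 = 35072 + 1401 + 660 = 37133

37133


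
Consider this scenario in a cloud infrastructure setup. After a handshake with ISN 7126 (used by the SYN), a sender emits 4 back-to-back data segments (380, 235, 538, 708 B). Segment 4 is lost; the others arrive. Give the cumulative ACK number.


SYN uses sequence number 7126; first data byte = ISN + 1 = 7127.
Segment 1: SEQ = 7127, len = 380 B, covers [7127, 7506]
Segment 2: SEQ = 7507, len = 235 B, covers [7507, 7741]
Segment 3: SEQ = 7742, len = 538 B, covers [7742, 8279]
Segment 4: SEQ = 8280, len = 708 B, covers [8280, 8987] [LOST]
In-order data received: bytes [7127, 8279] (segments 1..3).
Segment 4 missing -> gap begins at byte 8280.
Cumulative ACK = next expected in-order byte = 7127 + 380 + 235 + 538 = 8280

8280


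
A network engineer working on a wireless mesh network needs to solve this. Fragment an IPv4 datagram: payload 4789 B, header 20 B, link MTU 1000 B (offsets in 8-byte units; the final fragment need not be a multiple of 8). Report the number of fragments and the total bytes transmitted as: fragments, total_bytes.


Max data per non-final fragment = floor((MTU - header)/8)*8 = floor((1000 - 20)/8)*8 = floor(980/8)*8 = 976 B
Final fragment needs no 8-byte alignment: it can carry up to MTU - header = 980 B
Non-final fragments needed = ceil((payload - 980) / 976) = ceil(3809/976) = ceil(3.9027) = 4
Number of fragments = 4 + 1 = 5
Fragment sizes (data): 4 * 976 B + 885 B (last, 885 <= 980 OK)
Total bytes sent = payload + n_frags * header = 4789 + 5*20 = 4789 + 100 = 4889 B

5, 4889


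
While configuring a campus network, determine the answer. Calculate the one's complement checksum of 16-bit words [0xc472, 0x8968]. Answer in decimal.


Given words: [0xc472, 0x8968]
Step 1: Sum all words
Raw sum = 50290 + 35176 = 85466
Step 2: Fold carry: (19930 + 1) = 19931
One's complement = ~19931 & 0xFFFF = 45604

45604


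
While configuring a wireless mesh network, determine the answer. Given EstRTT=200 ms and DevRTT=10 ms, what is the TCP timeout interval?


Given: EstRTT = 200 ms, DevRTT = 10 ms
Timeout = EstRTT + 4 * DevRTT
4 * DevRTT = 4 * 10 = 40
Timeout = 200 + 40 = 240 ms

240


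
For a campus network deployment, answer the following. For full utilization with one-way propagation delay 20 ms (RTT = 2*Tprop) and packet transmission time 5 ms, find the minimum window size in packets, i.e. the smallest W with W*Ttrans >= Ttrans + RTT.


Given: Ttrans = 5 ms, RTT = 40 ms (= 2 * Tprop, Tprop = 20 ms)
Time until first ACK returns = Ttrans + RTT = 5 + 40 = 45 ms
Need W * Ttrans >= Ttrans + RTT  ->  W >= (Ttrans + RTT) / Ttrans
(Ttrans + RTT) / Ttrans = 45 / 5 = 9
W_min = ceil(9) = 9

9


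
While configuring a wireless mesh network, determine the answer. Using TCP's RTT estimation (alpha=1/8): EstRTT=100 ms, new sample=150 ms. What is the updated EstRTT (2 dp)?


Given: EstRTT = 100 ms, SampleRTT = 150 ms, alpha = 1/8
New EstRTT = (1 - alpha) * EstRTT + alpha * SampleRTT
(7/8) * 100 = 87.5
(1/8) * 150 = 18.75
New EstRTT = 87.5 + 18.75 = 106.25 ms -> 106.25 ms (2 dp)

106.25


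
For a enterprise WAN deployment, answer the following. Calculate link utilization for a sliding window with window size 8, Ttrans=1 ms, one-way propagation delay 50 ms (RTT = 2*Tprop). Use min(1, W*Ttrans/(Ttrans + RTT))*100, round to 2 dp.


Given: W = 8, Ttrans = 1 ms, RTT = 100 ms (= 2 * Tprop, Tprop = 50 ms)
Cycle time = Ttrans + RTT = 1 + 100 = 101 ms (first packet sent until its ACK returns)
W * Ttrans = 8 * 1 = 8 ms of sending per cycle
W * Ttrans / (Ttrans + RTT) = 8 / 101 = 0.079208
U = min(1, 0.079208) = 0.079208
U% = 7.92%

7.92


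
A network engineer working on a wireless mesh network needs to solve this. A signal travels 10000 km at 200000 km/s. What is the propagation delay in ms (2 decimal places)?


Given: distance = 10000 km, speed = 200000 km/s
Delay = distance / speed = 10000 / 200000 seconds
Delay in ms = 10000 * 1000 / 200000
Delay = 50.0000 ms
Rounded to 2 dp = 50.00 ms

50.00


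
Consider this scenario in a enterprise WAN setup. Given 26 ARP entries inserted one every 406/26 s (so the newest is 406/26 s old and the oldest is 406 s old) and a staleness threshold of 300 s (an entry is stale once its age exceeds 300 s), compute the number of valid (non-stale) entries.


Ages are k * 406/26 s for k = 1..26 (spacing = 15.6154 s).
Entry k is valid iff k * 406/26 <= 300 iff k <= 26 * 300 / 406 = 19.2118
n_valid = floor(19.2118) = 19
(n_stale = 26 - 19 = 7)

19


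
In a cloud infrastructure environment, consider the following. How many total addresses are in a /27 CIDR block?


Given: CIDR prefix /27
Host bits = 32 - 27 = 5
Total addresses = 2^5 = 32

32


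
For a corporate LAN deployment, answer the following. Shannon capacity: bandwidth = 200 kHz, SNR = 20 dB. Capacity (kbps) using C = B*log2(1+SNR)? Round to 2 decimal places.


Given: B = 200 kHz, SNR = 20 dB
SNR linear = 10^(20/10) = 100
1 + SNR = 101
log2(101) = 6.6582114828
C = 200 * 1000 * 6.6582114828 = 1331642.2966 bps
C = 1331.642297 kbps -> 1331.64 kbps (2 dp)

1331.64


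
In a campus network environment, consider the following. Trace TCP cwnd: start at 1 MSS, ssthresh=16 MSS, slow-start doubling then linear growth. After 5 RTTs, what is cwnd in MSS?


RTT 0: cwnd = 1 MSS (initial)
RTT 1: cwnd = 2 MSS (slow start, doubled)
RTT 2: cwnd = 4 MSS (slow start, doubled)
RTT 3: cwnd = 8 MSS (slow start, doubled)
RTT 4: cwnd = 16 MSS (slow start, doubled)
RTT 5: cwnd = 17 MSS (congestion avoidance, +1)

17


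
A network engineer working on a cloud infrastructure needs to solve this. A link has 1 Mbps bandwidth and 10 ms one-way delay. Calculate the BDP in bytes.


Given: bandwidth = 1 Mbps, delay = 10 ms
BDP in bits = 1 * 10^6 * 10 / 1000
BDP in bits = 10000
BDP in bytes = 10000 / 8 = 1250

1250


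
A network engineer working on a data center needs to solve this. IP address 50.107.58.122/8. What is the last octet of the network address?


Given: IP = 50.107.58.122, prefix = /8
Subnet mask = 255.0.0.0
Last octet of IP: 122
Last octet of mask: 0
Network last octet = 122 AND 0 = 0

0


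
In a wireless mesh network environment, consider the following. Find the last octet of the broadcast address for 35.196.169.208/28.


Given: IP = 35.196.169.208, prefix = /28
Host bits = 32 - 28 = 4
Network last octet = 208 AND mask = 208
Host part size = 2^4 - 1 = 15
Broadcast last octet = 208 OR 15 = 223

223


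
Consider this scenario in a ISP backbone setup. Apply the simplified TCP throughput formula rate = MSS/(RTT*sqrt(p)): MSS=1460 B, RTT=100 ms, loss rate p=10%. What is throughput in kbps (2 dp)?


Given: MSS = 1460 bytes, RTT = 100 ms, loss = 10%
RTT in seconds = 100 / 1000 = 0.1
Loss rate = 10% = 0.1
sqrt(loss) = sqrt(0.1) = 0.316227766017
Throughput (bytes/s) = 1460 / (0.1 * 0.316227766017) = 46169.2538
Throughput (kbps) = 46169.2538 * 8 / 1000 = 369.354031 -> 369.35 kbps (2 dp)

369.35


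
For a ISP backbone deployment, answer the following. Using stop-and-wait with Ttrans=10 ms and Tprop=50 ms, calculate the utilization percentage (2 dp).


Given: Ttrans = 10 ms, Tprop = 50 ms
RTT = 2 * Tprop = 2 * 50 = 100 ms
U = Ttrans / (Ttrans + RTT)
U = 10 / (10 + 100)
U = 10 / 110 = 0.090909
U% = 9.09%

9.09


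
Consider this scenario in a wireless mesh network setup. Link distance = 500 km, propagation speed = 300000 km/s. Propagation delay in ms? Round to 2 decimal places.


Given: distance = 500 km, speed = 300000 km/s
Delay = distance / speed = 500 / 300000 seconds
Delay in ms = 500 * 1000 / 300000
Delay = 1.6667 ms
Rounded to 2 dp = 1.67 ms

1.67


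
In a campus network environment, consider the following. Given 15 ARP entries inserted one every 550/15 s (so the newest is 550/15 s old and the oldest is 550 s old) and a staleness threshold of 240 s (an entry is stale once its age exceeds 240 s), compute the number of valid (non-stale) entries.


Ages are k * 550/15 s for k = 1..15 (spacing = 36.6667 s).
Entry k is valid iff k * 550/15 <= 240 iff k <= 15 * 240 / 550 = 6.5455
n_valid = floor(6.5455) = 6
(n_stale = 15 - 6 = 9)

6


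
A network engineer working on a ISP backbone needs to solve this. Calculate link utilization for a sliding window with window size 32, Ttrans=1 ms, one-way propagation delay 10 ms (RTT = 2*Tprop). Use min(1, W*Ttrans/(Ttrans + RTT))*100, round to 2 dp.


Given: W = 32, Ttrans = 1 ms, RTT = 20 ms (= 2 * Tprop, Tprop = 10 ms)
Cycle time = Ttrans + RTT = 1 + 20 = 21 ms (first packet sent until its ACK returns)
W * Ttrans = 32 * 1 = 32 ms of sending per cycle
W * Ttrans / (Ttrans + RTT) = 32 / 21 = 1.523810
U = min(1, 1.523810) = 1.000000
U% = 100.00%

100.00


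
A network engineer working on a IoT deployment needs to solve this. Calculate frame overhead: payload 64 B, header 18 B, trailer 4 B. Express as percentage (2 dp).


Given: payload = 64 B, header = 18 B, trailer = 4 B
Overhead bytes = header + trailer = 18 + 4 = 22
Total frame = payload + overhead = 64 + 22 = 86
Overhead % = 22 / 86 * 100 = 25.5814% -> 25.58% (2 dp)

25.58


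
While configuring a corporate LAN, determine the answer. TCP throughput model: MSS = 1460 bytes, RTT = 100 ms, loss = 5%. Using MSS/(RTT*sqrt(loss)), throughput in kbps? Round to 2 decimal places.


Given: MSS = 1460 bytes, RTT = 100 ms, loss = 5%
RTT in seconds = 100 / 1000 = 0.1
Loss rate = 5% = 0.05
sqrt(loss) = sqrt(0.05) = 0.223606797750
Throughput (bytes/s) = 1460 / (0.1 * 0.223606797750) = 65293.1849
Throughput (kbps) = 65293.1849 * 8 / 1000 = 522.345480 -> 522.35 kbps (2 dp)

522.35


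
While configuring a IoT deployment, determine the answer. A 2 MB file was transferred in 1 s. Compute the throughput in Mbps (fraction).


Given: file = 2 MB, time = 1 s
File in Mb = 2 * 8 = 16 Mb
Throughput = 16 / 1 Mbps
Throughput = 16 Mbps

16


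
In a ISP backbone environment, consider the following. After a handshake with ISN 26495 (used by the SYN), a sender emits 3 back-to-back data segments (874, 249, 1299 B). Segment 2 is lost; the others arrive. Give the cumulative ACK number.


SYN uses sequence number 26495; first data byte = ISN + 1 = 26496.
Segment 1: SEQ = 26496, len = 874 B, covers [26496, 27369]
Segment 2: SEQ = 27370, len = 249 B, covers [27370, 27618] [LOST]
Segment 3: SEQ = 27619, len = 1299 B, covers [27619, 28917]
In-order data received: bytes [26496, 27369] (segments 1..1).
Segment 2 missing -> gap begins at byte 27370; later segments buffered out of order.
Cumulative ACK = next expected in-order byte = 26496 + 874 = 27370

27370


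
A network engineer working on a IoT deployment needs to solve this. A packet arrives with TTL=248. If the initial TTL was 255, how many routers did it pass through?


Given: initial TTL = 255, received TTL = 248
Hops = initial TTL - received TTL
Hops = 255 - 248 = 7

7


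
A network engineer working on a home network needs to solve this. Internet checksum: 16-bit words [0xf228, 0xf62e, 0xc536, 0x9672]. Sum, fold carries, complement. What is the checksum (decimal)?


Given words: [0xf228, 0xf62e, 0xc536, 0x9672]
Step 1: Sum all words
Raw sum = 61992 + 63022 + 50486 + 38514 = 214014
Step 2: Fold carry: (17406 + 3) = 17409
One's complement = ~17409 & 0xFFFF = 48126

48126


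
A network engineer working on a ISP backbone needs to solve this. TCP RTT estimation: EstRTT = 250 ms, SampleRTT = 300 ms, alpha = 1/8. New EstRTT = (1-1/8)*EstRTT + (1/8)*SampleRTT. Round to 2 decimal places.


Given: EstRTT = 250 ms, SampleRTT = 300 ms, alpha = 1/8
New EstRTT = (1 - alpha) * EstRTT + alpha * SampleRTT
(7/8) * 250 = 218.75
(1/8) * 300 = 37.5
New EstRTT = 218.75 + 37.5 = 256.25 ms -> 256.25 ms (2 dp)

256.25


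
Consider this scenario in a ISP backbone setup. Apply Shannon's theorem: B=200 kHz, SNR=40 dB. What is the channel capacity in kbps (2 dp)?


Given: B = 200 kHz, SNR = 40 dB
SNR linear = 10^(40/10) = 10000
1 + SNR = 10001
log2(10001) = 13.2878566418
C = 200 * 1000 * 13.2878566418 = 2657571.3284 bps
C = 2657.571328 kbps -> 2657.57 kbps (2 dp)

2657.57


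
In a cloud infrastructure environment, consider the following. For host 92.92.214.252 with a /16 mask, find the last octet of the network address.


Given: IP = 92.92.214.252, prefix = /16
Subnet mask = 255.255.0.0
Last octet of IP: 252
Last octet of mask: 0
Network last octet = 252 AND 0 = 0

0


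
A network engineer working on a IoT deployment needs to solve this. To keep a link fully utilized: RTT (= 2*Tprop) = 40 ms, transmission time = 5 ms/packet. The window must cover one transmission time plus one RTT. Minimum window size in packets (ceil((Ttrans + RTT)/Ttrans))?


Given: Ttrans = 5 ms, RTT = 40 ms (= 2 * Tprop, Tprop = 20 ms)
Time until first ACK returns = Ttrans + RTT = 5 + 40 = 45 ms
Need W * Ttrans >= Ttrans + RTT  ->  W >= (Ttrans + RTT) / Ttrans
(Ttrans + RTT) / Ttrans = 45 / 5 = 9
W_min = ceil(9) = 9

9


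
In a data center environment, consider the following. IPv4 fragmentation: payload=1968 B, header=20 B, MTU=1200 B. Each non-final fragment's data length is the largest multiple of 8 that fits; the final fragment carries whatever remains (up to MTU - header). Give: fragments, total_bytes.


Max data per non-final fragment = floor((MTU - header)/8)*8 = floor((1200 - 20)/8)*8 = floor(1180/8)*8 = 1176 B
Final fragment needs no 8-byte alignment: it can carry up to MTU - header = 1180 B
Non-final fragments needed = ceil((payload - 1180) / 1176) = ceil(788/1176) = ceil(0.6701) = 1
Number of fragments = 1 + 1 = 2
Fragment sizes (data): 1 * 1176 B + 792 B (last, 792 <= 1180 OK)
Total bytes sent = payload + n_frags * header = 1968 + 2*20 = 1968 + 40 = 2008 B

2, 2008


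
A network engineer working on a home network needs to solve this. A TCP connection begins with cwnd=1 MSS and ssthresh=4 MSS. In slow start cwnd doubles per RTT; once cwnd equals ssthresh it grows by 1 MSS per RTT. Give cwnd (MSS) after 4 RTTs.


RTT 0: cwnd = 1 MSS (initial)
RTT 1: cwnd = 2 MSS (slow start, doubled)
RTT 2: cwnd = 4 MSS (slow start, doubled)
RTT 3: cwnd = 5 MSS (congestion avoidance, +1)
RTT 4: cwnd = 6 MSS (congestion avoidance, +1)

6


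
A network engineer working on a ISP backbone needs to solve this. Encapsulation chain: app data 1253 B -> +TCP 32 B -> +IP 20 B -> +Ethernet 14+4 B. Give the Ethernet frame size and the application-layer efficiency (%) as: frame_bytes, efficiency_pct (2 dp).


TCP segment = 1253 + 32 = 1285 B
IP packet = 1285 + 20 = 1305 B
Ethernet frame = 1305 + 14 + 4 = 1323 B
Efficiency = app / frame = 1253 / 1323 = 0.947090 = 94.7090% -> 94.71% (2 dp)

1323, 94.71


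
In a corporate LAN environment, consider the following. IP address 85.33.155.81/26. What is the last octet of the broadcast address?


Given: IP = 85.33.155.81, prefix = /26
Host bits = 32 - 26 = 6
Network last octet = 81 AND mask = 64
Host part size = 2^6 - 1 = 63
Broadcast last octet = 64 OR 63 = 127

127


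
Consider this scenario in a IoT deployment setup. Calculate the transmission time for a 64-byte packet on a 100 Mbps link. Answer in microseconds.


Given: packet = 64 bytes, bandwidth = 100 Mbps
Packet in bits = 64 * 8 = 512 bits
Bandwidth = 100 * 10^6 = 100000000 bps
Time = 512 / 100000000 seconds
Time in us = 512 * 10^6 / 100000000 = 5.12

5.12


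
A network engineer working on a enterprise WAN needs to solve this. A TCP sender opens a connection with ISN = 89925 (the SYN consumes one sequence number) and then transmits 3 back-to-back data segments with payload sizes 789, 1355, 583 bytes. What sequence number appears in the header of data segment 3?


The SYN occupies sequence number ISN = 89925, so the first data byte is ISN + 1 = 89926.
SEQ of data segment i = (ISN + 1) + sum of payload sizes of segments 1..i-1.
Segment 1: SEQ = 89926, payload = 789 bytes
Segment 2: SEQ = 90715, payload = 1355 bytes
Segment 3: SEQ = 92070, payload = 583 bytes
SEQ of segment 3 = 89926 + 789 + 1355 = 92070

92070


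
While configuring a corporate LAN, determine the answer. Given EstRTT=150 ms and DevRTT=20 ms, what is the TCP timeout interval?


Given: EstRTT = 150 ms, DevRTT = 20 ms
Timeout = EstRTT + 4 * DevRTT
4 * DevRTT = 4 * 20 = 80
Timeout = 150 + 80 = 230 ms

230


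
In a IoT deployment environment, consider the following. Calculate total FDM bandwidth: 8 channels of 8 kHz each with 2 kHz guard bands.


Given: 8 channels, 8 kHz each, guard = 2 kHz
Channel bandwidth = 8 * 8 = 64 kHz
Guard bands = 7 gaps * 2 kHz = 14 kHz
Total = 64 + 14 = 78 kHz

78


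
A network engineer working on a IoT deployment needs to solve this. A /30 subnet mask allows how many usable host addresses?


Given: subnet mask /30
Host bits = 32 - 30 = 2
Total addresses = 2^2 = 4
Usable hosts = 4 - 2 (network + broadcast) = 2

2


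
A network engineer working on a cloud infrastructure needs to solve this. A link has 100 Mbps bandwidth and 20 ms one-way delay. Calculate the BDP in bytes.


Given: bandwidth = 100 Mbps, delay = 20 ms
BDP in bits = 100 * 10^6 * 20 / 1000
BDP in bits = 2000000
BDP in bytes = 2000000 / 8 = 250000

250000


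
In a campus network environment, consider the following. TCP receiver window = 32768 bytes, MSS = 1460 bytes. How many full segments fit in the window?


Given: RWND = 32768 bytes, MSS = 1460 bytes
Full segments = floor(RWND / MSS)
Full segments = floor(32768 / 1460)
Full segments = floor(22.4438) = 22

22


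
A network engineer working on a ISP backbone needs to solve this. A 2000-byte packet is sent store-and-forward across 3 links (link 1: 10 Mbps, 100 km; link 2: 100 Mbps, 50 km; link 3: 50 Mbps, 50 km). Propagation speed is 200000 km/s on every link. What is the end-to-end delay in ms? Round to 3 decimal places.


Packet = 2000 bytes = 16000 bits. Store-and-forward: sum (t_trans + t_prop) per link.
Link 1: t_trans = 16000/(10*10^6) s = 1.6000 ms; t_prop = 100/200000 s = 0.5000 ms; subtotal = 2.1000 ms
Link 2: t_trans = 16000/(100*10^6) s = 0.1600 ms; t_prop = 50/200000 s = 0.2500 ms; subtotal = 0.4100 ms
Link 3: t_trans = 16000/(50*10^6) s = 0.3200 ms; t_prop = 50/200000 s = 0.2500 ms; subtotal = 0.5700 ms
End-to-end = 2.1000 + 0.4100 + 0.5700 = 3.0800 ms -> 3.080 ms (3 dp)

3.080


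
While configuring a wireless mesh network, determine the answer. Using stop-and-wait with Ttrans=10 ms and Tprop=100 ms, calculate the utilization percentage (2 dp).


Given: Ttrans = 10 ms, Tprop = 100 ms
RTT = 2 * Tprop = 2 * 100 = 200 ms
U = Ttrans / (Ttrans + RTT)
U = 10 / (10 + 200)
U = 10 / 210 = 0.047619
U% = 4.76%

4.76


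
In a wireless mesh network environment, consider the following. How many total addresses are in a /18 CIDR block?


Given: CIDR prefix /18
Host bits = 32 - 18 = 14
Total addresses = 2^14 = 16384

16384


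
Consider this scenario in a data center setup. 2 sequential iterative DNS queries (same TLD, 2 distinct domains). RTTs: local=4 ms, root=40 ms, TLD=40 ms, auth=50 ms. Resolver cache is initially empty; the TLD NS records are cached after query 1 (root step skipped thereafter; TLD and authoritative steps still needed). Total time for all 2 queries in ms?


Lookup 1 (cold cache): local + root + TLD + auth = 4 + 40 + 40 + 50 = 134 ms
Lookups 2..2 (TLD NS cached -> skip root; new domain -> still ask TLD and auth): local + TLD + auth = 4 + 40 + 50 = 94 ms each
Remaining 1 lookups: 1 * 94 = 94 ms
Total = 134 + 94 = 228 ms

228


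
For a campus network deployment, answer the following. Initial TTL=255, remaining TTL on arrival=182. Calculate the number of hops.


Given: initial TTL = 255, received TTL = 182
Hops = initial TTL - received TTL
Hops = 255 - 182 = 73

73


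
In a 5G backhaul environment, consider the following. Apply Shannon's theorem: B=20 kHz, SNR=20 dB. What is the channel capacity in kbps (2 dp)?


Given: B = 20 kHz, SNR = 20 dB
SNR linear = 10^(20/10) = 100
1 + SNR = 101
log2(101) = 6.6582114828
C = 20 * 1000 * 6.6582114828 = 133164.2297 bps
C = 133.164230 kbps -> 133.16 kbps (2 dp)

133.16


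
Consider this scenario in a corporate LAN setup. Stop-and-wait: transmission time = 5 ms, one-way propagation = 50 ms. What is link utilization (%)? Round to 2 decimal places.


Given: Ttrans = 5 ms, Tprop = 50 ms
RTT = 2 * Tprop = 2 * 50 = 100 ms
U = Ttrans / (Ttrans + RTT)
U = 5 / (5 + 100)
U = 5 / 105 = 0.047619
U% = 4.76%

4.76


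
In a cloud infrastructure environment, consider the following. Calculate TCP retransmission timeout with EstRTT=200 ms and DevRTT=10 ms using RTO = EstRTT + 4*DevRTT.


Given: EstRTT = 200 ms, DevRTT = 10 ms
Timeout = EstRTT + 4 * DevRTT
4 * DevRTT = 4 * 10 = 40
Timeout = 200 + 40 = 240 ms

240


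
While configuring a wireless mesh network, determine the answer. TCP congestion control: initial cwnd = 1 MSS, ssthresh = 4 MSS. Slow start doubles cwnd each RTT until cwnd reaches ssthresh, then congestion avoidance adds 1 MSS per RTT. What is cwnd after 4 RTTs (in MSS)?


RTT 0: cwnd = 1 MSS (initial)
RTT 1: cwnd = 2 MSS (slow start, doubled)
RTT 2: cwnd = 4 MSS (slow start, doubled)
RTT 3: cwnd = 5 MSS (congestion avoidance, +1)
RTT 4: cwnd = 6 MSS (congestion avoidance, +1)

6


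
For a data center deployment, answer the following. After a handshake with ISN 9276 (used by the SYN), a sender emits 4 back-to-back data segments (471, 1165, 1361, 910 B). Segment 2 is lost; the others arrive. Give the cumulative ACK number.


SYN uses sequence number 9276; first data byte = ISN + 1 = 9277.
Segment 1: SEQ = 9277, len = 471 B, covers [9277, 9747]
Segment 2: SEQ = 9748, len = 1165 B, covers [9748, 10912] [LOST]
Segment 3: SEQ = 10913, len = 1361 B, covers [10913, 12273]
Segment 4: SEQ = 12274, len = 910 B, covers [12274, 13183]
In-order data received: bytes [9277, 9747] (segments 1..1).
Segment 2 missing -> gap begins at byte 9748; later segments buffered out of order.
Cumulative ACK = next expected in-order byte = 9277 + 471 = 9748

9748


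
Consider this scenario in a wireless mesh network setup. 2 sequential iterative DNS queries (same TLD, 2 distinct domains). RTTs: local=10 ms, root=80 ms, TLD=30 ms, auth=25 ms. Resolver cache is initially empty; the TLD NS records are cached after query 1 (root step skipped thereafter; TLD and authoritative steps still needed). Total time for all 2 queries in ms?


Lookup 1 (cold cache): local + root + TLD + auth = 10 + 80 + 30 + 25 = 145 ms
Lookups 2..2 (TLD NS cached -> skip root; new domain -> still ask TLD and auth): local + TLD + auth = 10 + 30 + 25 = 65 ms each
Remaining 1 lookups: 1 * 65 = 65 ms
Total = 145 + 65 = 210 ms

210


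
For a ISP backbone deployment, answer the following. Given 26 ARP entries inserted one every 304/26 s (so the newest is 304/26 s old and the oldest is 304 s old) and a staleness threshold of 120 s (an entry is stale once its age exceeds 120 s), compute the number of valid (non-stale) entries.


Ages are k * 304/26 s for k = 1..26 (spacing = 11.6923 s).
Entry k is valid iff k * 304/26 <= 120 iff k <= 26 * 120 / 304 = 10.2632
n_valid = floor(10.2632) = 10
(n_stale = 26 - 10 = 16)

10


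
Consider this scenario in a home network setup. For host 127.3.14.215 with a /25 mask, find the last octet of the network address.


Given: IP = 127.3.14.215, prefix = /25
Subnet mask = 255.255.255.128
Last octet of IP: 215
Last octet of mask: 128
Network last octet = 215 AND 128 = 128

128


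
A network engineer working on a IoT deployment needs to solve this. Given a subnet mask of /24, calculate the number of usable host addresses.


Given: subnet mask /24
Host bits = 32 - 24 = 8
Total addresses = 2^8 = 256
Usable hosts = 256 - 2 (network + broadcast) = 254

254


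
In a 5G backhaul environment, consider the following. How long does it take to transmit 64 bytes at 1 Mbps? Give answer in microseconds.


Given: packet = 64 bytes, bandwidth = 1 Mbps
Packet in bits = 64 * 8 = 512 bits
Bandwidth = 1 * 10^6 = 1000000 bps
Time = 512 / 1000000 seconds
Time in us = 512 * 10^6 / 1000000 = 512

512


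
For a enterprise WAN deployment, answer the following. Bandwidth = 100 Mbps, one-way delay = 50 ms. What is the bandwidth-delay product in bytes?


Given: bandwidth = 100 Mbps, delay = 50 ms
BDP in bits = 100 * 10^6 * 50 / 1000
BDP in bits = 5000000
BDP in bytes = 5000000 / 8 = 625000

625000


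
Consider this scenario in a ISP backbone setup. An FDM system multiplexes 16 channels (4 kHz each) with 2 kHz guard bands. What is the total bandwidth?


Given: 16 channels, 4 kHz each, guard = 2 kHz
Channel bandwidth = 16 * 4 = 64 kHz
Guard bands = 15 gaps * 2 kHz = 30 kHz
Total = 64 + 30 = 94 kHz

94


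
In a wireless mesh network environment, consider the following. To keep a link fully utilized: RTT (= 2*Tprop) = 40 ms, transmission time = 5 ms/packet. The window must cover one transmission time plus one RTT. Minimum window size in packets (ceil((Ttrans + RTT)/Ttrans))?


Given: Ttrans = 5 ms, RTT = 40 ms (= 2 * Tprop, Tprop = 20 ms)
Time until first ACK returns = Ttrans + RTT = 5 + 40 = 45 ms
Need W * Ttrans >= Ttrans + RTT  ->  W >= (Ttrans + RTT) / Ttrans
(Ttrans + RTT) / Ttrans = 45 / 5 = 9
W_min = ceil(9) = 9

9


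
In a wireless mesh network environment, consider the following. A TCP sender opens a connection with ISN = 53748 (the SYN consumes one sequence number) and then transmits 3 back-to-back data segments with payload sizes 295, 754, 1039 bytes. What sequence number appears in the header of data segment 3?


The SYN occupies sequence number ISN = 53748, so the first data byte is ISN + 1 = 53749.
SEQ of data segment i = (ISN + 1) + sum of payload sizes of segments 1..i-1.
Segment 1: SEQ = 53749, payload = 295 bytes
Segment 2: SEQ = 54044, payload = 754 bytes
Segment 3: SEQ = 54798, payload = 1039 bytes
SEQ of segment 3 = 53749 + 295 + 754 = 54798

54798


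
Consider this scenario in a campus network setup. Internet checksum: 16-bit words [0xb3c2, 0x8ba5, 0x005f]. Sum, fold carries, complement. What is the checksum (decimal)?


Given words: [0xb3c2, 0x8ba5, 0x005f]
Step 1: Sum all words
Raw sum = 46018 + 35749 + 95 = 81862
Step 2: Fold carry: (16326 + 1) = 16327
One's complement = ~16327 & 0xFFFF = 49208

49208


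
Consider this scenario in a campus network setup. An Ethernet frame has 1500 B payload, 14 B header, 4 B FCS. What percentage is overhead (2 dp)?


Given: payload = 1500 B, header = 14 B, trailer = 4 B
Overhead bytes = header + trailer = 14 + 4 = 18
Total frame = payload + overhead = 1500 + 18 = 1518
Overhead % = 18 / 1518 * 100 = 1.1858% -> 1.19% (2 dp)

1.19


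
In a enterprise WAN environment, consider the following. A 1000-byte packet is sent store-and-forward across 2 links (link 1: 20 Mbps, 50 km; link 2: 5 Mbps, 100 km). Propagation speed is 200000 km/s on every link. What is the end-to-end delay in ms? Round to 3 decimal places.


Packet = 1000 bytes = 8000 bits. Store-and-forward: sum (t_trans + t_prop) per link.
Link 1: t_trans = 8000/(20*10^6) s = 0.4000 ms; t_prop = 50/200000 s = 0.2500 ms; subtotal = 0.6500 ms
Link 2: t_trans = 8000/(5*10^6) s = 1.6000 ms; t_prop = 100/200000 s = 0.5000 ms; subtotal = 2.1000 ms
End-to-end = 0.6500 + 2.1000 = 2.7500 ms -> 2.750 ms (3 dp)

2.750


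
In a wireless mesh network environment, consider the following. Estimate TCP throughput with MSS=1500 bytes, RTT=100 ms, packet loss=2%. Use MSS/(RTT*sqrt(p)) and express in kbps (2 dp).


Given: MSS = 1500 bytes, RTT = 100 ms, loss = 2%
RTT in seconds = 100 / 1000 = 0.1
Loss rate = 2% = 0.02
sqrt(loss) = sqrt(0.02) = 0.141421356237
Throughput (bytes/s) = 1500 / (0.1 * 0.141421356237) = 106066.0172
Throughput (kbps) = 106066.0172 * 8 / 1000 = 848.528137 -> 848.53 kbps (2 dp)

848.53


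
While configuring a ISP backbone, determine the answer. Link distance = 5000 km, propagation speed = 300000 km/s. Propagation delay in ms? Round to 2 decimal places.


Given: distance = 5000 km, speed = 300000 km/s
Delay = distance / speed = 5000 / 300000 seconds
Delay in ms = 5000 * 1000 / 300000
Delay = 16.6667 ms
Rounded to 2 dp = 16.67 ms

16.67


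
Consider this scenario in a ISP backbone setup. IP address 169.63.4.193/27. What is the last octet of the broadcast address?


Given: IP = 169.63.4.193, prefix = /27
Host bits = 32 - 27 = 5
Network last octet = 193 AND mask = 192
Host part size = 2^5 - 1 = 31
Broadcast last octet = 192 OR 31 = 223

223


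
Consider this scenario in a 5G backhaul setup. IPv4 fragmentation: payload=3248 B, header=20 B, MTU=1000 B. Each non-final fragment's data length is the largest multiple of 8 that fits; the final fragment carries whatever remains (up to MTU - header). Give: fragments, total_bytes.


Max data per non-final fragment = floor((MTU - header)/8)*8 = floor((1000 - 20)/8)*8 = floor(980/8)*8 = 976 B
Final fragment needs no 8-byte alignment: it can carry up to MTU - header = 980 B
Non-final fragments needed = ceil((payload - 980) / 976) = ceil(2268/976) = ceil(2.3238) = 3
Number of fragments = 3 + 1 = 4
Fragment sizes (data): 3 * 976 B + 320 B (last, 320 <= 980 OK)
Total bytes sent = payload + n_frags * header = 3248 + 4*20 = 3248 + 80 = 3328 B

4, 3328


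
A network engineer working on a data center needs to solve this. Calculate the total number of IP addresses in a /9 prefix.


Given: CIDR prefix /9
Host bits = 32 - 9 = 23
Total addresses = 2^23 = 8388608

8388608


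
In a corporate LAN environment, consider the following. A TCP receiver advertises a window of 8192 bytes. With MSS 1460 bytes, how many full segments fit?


Given: RWND = 8192 bytes, MSS = 1460 bytes
Full segments = floor(RWND / MSS)
Full segments = floor(8192 / 1460)
Full segments = floor(5.611) = 5

5


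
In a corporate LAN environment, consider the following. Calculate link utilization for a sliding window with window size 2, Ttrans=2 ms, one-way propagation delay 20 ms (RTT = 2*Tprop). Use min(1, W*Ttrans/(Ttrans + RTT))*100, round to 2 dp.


Given: W = 2, Ttrans = 2 ms, RTT = 40 ms (= 2 * Tprop, Tprop = 20 ms)
Cycle time = Ttrans + RTT = 2 + 40 = 42 ms (first packet sent until its ACK returns)
W * Ttrans = 2 * 2 = 4 ms of sending per cycle
W * Ttrans / (Ttrans + RTT) = 4 / 42 = 0.095238
U = min(1, 0.095238) = 0.095238
U% = 9.52%

9.52


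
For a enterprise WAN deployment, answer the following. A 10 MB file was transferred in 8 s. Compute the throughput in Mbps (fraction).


Given: file = 10 MB, time = 8 s
File in Mb = 10 * 8 = 80 Mb
Throughput = 80 / 8 Mbps
Throughput = 10 Mbps

10


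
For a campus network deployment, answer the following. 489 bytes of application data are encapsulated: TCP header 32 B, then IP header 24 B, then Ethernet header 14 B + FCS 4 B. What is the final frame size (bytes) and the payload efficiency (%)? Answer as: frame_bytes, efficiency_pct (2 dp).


TCP segment = 489 + 32 = 521 B
IP packet = 521 + 24 = 545 B
Ethernet frame = 545 + 14 + 4 = 563 B
Efficiency = app / frame = 489 / 563 = 0.868561 = 86.8561% -> 86.86% (2 dp)

563, 86.86


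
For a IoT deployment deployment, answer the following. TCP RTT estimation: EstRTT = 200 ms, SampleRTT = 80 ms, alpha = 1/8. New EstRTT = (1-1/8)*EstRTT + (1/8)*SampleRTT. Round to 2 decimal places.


Given: EstRTT = 200 ms, SampleRTT = 80 ms, alpha = 1/8
New EstRTT = (1 - alpha) * EstRTT + alpha * SampleRTT
(7/8) * 200 = 175
(1/8) * 80 = 10
New EstRTT = 175 + 10 = 185 ms -> 185.00 ms (2 dp)

185.00


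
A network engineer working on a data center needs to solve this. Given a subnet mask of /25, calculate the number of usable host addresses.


Given: subnet mask /25
Host bits = 32 - 25 = 7
Total addresses = 2^7 = 128
Usable hosts = 128 - 2 (network + broadcast) = 126

126


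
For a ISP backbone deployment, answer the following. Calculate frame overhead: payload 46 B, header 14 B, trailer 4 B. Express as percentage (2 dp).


Given: payload = 46 B, header = 14 B, trailer = 4 B
Overhead bytes = header + trailer = 14 + 4 = 18
Total frame = payload + overhead = 46 + 18 = 64
Overhead % = 18 / 64 * 100 = 28.1250% -> 28.13% (2 dp)

28.13


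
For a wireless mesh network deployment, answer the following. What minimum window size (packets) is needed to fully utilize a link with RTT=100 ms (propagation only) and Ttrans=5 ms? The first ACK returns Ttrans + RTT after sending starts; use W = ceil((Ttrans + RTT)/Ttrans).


Given: Ttrans = 5 ms, RTT = 100 ms (= 2 * Tprop, Tprop = 50 ms)
Time until first ACK returns = Ttrans + RTT = 5 + 100 = 105 ms
Need W * Ttrans >= Ttrans + RTT  ->  W >= (Ttrans + RTT) / Ttrans
(Ttrans + RTT) / Ttrans = 105 / 5 = 21
W_min = ceil(21) = 21

21


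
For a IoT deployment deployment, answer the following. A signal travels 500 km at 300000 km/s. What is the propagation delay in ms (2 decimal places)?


Given: distance = 500 km, speed = 300000 km/s
Delay = distance / speed = 500 / 300000 seconds
Delay in ms = 500 * 1000 / 300000
Delay = 1.6667 ms
Rounded to 2 dp = 1.67 ms

1.67


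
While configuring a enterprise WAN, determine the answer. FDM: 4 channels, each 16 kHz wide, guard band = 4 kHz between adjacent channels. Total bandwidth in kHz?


Given: 4 channels, 16 kHz each, guard = 4 kHz
Channel bandwidth = 4 * 16 = 64 kHz
Guard bands = 3 gaps * 4 kHz = 12 kHz
Total = 64 + 12 = 76 kHz

76


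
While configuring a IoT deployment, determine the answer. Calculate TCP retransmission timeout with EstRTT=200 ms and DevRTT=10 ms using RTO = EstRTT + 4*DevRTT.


Given: EstRTT = 200 ms, DevRTT = 10 ms
Timeout = EstRTT + 4 * DevRTT
4 * DevRTT = 4 * 10 = 40
Timeout = 200 + 40 = 240 ms

240


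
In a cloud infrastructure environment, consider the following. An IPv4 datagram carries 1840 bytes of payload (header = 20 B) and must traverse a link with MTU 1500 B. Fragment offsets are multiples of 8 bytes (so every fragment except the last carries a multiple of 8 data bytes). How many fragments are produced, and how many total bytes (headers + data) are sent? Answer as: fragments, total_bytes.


Max data per non-final fragment = floor((MTU - header)/8)*8 = floor((1500 - 20)/8)*8 = floor(1480/8)*8 = 1480 B
Final fragment needs no 8-byte alignment: it can carry up to MTU - header = 1480 B
Non-final fragments needed = ceil((payload - 1480) / 1480) = ceil(360/1480) = ceil(0.2432) = 1
Number of fragments = 1 + 1 = 2
Fragment sizes (data): 1 * 1480 B + 360 B (last, 360 <= 1480 OK)
Total bytes sent = payload + n_frags * header = 1840 + 2*20 = 1840 + 40 = 1880 B

2, 1880


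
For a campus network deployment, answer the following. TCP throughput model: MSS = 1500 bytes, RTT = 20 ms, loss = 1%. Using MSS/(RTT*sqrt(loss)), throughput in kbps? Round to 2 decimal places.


Given: MSS = 1500 bytes, RTT = 20 ms, loss = 1%
RTT in seconds = 20 / 1000 = 0.02
Loss rate = 1% = 0.01
sqrt(loss) = sqrt(0.01) = 0.1
Throughput (bytes/s) = 1500 / (0.02 * 0.1) = 750000.0000
Throughput (kbps) = 750000.0000 * 8 / 1000 = 6000.000000 -> 6000.00 kbps (2 dp)

6000.00


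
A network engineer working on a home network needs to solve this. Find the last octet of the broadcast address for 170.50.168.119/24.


Given: IP = 170.50.168.119, prefix = /24
Host bits = 32 - 24 = 8
Network last octet = 119 AND mask = 0
Host part size = 2^8 - 1 = 255
Broadcast last octet = 0 OR 255 = 255

255


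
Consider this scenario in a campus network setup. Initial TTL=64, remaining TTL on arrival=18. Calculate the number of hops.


Given: initial TTL = 64, received TTL = 18
Hops = initial TTL - received TTL
Hops = 64 - 18 = 46

46
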